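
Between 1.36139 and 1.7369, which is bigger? 1.7369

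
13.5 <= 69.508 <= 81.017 True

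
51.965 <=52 True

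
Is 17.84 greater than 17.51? Yes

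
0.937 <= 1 True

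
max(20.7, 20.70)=20.70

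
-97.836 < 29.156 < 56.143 True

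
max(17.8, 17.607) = 17.8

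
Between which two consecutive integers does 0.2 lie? 0 and 1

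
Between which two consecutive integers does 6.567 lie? 6 and 7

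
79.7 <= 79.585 False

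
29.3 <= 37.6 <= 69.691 True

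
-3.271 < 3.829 True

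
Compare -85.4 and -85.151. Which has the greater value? -85.151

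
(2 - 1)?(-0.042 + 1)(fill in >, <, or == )>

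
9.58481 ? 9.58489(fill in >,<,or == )<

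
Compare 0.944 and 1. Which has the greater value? 1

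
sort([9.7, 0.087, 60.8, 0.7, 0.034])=[0.034, 0.087, 0.7, 9.7, 60.8]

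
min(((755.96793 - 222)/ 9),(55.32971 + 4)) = 59.32971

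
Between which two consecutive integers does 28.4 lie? 28 and 29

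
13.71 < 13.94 True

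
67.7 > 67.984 False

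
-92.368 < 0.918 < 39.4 True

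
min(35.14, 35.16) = 35.14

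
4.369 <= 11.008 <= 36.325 True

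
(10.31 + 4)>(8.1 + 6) True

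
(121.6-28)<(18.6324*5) False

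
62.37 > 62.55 False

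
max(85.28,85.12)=85.28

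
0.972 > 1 False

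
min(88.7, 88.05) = 88.05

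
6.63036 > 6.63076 False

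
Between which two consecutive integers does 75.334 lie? 75 and 76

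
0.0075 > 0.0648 False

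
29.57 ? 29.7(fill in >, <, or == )<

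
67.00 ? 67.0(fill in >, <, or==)==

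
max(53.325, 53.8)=53.8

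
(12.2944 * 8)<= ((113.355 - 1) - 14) False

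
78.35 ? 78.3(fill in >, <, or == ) >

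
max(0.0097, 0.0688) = 0.0688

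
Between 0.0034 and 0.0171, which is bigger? 0.0171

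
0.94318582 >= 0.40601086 True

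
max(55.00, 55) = 55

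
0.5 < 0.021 False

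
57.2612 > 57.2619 False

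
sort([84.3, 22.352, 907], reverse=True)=[907, 84.3, 22.352]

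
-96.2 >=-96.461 True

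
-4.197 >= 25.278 False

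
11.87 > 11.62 True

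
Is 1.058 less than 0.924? No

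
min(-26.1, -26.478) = -26.478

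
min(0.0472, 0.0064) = 0.0064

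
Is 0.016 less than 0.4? Yes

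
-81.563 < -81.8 False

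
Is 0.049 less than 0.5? Yes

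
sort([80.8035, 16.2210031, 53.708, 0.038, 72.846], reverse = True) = [80.8035, 72.846, 53.708, 16.2210031, 0.038]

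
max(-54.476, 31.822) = 31.822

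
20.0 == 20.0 True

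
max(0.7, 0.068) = 0.7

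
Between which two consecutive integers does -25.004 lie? -26 and -25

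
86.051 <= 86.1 True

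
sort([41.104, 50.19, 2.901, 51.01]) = [2.901, 41.104, 50.19, 51.01]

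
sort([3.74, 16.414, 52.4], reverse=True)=[52.4, 16.414, 3.74]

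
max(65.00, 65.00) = 65.00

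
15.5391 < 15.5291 False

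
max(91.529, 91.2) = 91.529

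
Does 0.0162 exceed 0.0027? Yes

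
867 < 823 False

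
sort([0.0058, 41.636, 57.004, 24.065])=[0.0058, 24.065, 41.636, 57.004]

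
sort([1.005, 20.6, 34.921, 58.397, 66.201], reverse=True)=[66.201, 58.397, 34.921, 20.6, 1.005]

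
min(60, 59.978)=59.978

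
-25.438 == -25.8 False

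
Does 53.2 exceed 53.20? No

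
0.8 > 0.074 True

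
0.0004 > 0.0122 False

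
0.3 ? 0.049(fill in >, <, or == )>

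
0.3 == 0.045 False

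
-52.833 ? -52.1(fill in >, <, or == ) <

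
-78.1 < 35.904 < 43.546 True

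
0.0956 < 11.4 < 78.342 True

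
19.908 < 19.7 False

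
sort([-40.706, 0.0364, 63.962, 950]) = [-40.706, 0.0364, 63.962, 950]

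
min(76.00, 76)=76.00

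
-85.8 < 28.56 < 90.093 True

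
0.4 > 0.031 True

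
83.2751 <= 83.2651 False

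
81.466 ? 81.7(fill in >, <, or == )<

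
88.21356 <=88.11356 False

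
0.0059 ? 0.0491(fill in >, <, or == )<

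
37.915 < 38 True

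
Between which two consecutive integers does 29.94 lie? 29 and 30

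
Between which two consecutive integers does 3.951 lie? 3 and 4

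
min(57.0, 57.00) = 57.0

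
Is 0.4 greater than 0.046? Yes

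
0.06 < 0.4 True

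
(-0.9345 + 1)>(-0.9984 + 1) True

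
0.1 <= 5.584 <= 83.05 True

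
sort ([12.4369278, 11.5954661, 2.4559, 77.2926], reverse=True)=[77.2926, 12.4369278, 11.5954661, 2.4559]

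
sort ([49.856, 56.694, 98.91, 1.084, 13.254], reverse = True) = [98.91, 56.694, 49.856, 13.254, 1.084]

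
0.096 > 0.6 False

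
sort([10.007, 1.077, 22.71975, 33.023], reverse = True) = [33.023, 22.71975, 10.007, 1.077]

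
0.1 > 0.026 True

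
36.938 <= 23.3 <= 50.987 False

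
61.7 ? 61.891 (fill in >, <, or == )<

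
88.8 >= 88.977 False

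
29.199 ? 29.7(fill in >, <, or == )<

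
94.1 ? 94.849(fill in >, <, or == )<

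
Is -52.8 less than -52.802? No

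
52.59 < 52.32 False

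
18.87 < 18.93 True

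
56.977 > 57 False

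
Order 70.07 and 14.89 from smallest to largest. 14.89,70.07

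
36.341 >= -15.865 True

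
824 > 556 True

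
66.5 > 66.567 False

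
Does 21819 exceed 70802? No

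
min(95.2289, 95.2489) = 95.2289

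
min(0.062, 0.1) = 0.062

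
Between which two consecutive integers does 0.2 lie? 0 and 1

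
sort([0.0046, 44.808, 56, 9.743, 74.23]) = [0.0046, 9.743, 44.808, 56, 74.23]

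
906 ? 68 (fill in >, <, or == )>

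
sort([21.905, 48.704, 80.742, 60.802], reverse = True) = [80.742, 60.802, 48.704, 21.905]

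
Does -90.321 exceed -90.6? Yes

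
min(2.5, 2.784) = 2.5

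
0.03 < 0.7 True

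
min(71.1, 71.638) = 71.1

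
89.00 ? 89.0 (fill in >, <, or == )==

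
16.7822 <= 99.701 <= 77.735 False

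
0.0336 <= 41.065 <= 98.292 True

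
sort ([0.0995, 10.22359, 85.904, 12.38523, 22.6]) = [0.0995, 10.22359, 12.38523, 22.6, 85.904]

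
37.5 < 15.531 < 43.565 False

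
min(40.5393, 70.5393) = 40.5393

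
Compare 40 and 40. They are equal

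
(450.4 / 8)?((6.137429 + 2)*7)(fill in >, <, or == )<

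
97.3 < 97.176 False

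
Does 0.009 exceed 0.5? No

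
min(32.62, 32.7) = 32.62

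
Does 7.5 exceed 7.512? No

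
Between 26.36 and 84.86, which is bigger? 84.86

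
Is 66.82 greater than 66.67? Yes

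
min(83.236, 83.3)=83.236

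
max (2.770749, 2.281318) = 2.770749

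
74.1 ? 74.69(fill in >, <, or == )<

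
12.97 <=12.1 False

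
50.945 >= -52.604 True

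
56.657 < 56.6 False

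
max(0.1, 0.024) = 0.1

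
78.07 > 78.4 False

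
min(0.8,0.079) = 0.079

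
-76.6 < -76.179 True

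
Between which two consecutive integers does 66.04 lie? 66 and 67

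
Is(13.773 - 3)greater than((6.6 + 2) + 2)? Yes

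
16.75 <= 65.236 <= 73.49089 True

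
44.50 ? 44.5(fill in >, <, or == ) ==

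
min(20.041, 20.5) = 20.041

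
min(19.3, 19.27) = 19.27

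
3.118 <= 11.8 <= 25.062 True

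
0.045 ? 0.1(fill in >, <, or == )<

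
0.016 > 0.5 False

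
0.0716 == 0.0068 False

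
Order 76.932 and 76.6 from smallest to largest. 76.6, 76.932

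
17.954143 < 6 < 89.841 False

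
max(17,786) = 786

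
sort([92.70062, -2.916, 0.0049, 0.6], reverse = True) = [92.70062, 0.6, 0.0049, -2.916]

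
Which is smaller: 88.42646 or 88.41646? 88.41646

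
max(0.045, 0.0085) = 0.045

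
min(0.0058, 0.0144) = 0.0058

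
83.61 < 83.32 False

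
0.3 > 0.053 True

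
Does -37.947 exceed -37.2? No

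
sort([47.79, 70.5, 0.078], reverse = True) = [70.5, 47.79, 0.078]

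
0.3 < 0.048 False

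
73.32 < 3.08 False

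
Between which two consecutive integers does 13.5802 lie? 13 and 14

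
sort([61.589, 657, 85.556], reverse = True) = [657, 85.556, 61.589]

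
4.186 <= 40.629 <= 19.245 False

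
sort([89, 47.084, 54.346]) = [47.084, 54.346, 89]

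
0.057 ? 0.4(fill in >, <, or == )<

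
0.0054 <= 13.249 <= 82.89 True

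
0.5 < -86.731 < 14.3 False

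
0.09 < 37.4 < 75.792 True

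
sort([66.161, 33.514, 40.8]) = [33.514, 40.8, 66.161]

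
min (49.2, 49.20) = 49.2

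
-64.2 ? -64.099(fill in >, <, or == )<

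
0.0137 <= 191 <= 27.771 False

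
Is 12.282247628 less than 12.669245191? Yes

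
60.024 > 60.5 False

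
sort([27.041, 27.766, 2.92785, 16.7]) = [2.92785, 16.7, 27.041, 27.766]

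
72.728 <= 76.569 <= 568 True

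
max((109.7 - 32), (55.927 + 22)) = 77.927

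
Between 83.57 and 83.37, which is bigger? 83.57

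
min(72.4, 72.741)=72.4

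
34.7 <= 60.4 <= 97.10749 True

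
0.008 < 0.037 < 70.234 True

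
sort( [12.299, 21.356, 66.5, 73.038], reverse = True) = [73.038, 66.5, 21.356, 12.299]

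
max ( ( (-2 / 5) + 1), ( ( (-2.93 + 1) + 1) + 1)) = 0.6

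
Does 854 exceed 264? Yes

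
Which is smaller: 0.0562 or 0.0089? 0.0089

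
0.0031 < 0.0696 True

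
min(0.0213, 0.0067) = 0.0067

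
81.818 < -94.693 False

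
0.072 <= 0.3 True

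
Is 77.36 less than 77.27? No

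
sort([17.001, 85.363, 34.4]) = [17.001, 34.4, 85.363]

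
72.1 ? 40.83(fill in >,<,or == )>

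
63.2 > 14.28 True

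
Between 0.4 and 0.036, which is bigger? 0.4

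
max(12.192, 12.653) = 12.653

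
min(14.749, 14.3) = 14.3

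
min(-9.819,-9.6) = -9.819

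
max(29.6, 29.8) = 29.8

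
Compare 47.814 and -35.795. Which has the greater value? 47.814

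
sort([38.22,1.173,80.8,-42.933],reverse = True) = [80.8,38.22,1.173,-42.933]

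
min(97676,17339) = 17339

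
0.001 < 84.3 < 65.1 False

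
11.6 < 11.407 False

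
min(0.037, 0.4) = 0.037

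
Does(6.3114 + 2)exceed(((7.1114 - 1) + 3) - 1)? Yes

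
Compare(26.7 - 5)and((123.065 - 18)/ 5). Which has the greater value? (26.7 - 5)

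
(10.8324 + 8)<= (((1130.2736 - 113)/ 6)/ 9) True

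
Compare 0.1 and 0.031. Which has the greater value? 0.1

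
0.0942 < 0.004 False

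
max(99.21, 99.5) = 99.5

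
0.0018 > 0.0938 False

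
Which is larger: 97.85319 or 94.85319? 97.85319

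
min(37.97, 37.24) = 37.24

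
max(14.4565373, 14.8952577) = 14.8952577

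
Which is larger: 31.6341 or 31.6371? 31.6371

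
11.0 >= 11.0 True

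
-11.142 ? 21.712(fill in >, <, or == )<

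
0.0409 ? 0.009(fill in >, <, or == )>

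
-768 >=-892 True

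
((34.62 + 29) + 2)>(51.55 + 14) True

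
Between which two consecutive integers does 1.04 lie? 1 and 2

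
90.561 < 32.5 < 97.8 False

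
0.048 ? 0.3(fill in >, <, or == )<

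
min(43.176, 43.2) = 43.176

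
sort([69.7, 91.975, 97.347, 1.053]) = [1.053, 69.7, 91.975, 97.347]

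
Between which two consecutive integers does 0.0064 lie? 0 and 1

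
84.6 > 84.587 True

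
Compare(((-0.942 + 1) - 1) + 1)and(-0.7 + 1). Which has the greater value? (-0.7 + 1)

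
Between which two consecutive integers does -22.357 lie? -23 and -22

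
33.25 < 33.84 True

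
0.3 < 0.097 False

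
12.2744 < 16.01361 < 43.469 True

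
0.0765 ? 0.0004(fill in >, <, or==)>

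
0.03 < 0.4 True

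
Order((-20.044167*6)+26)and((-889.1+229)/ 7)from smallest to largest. ((-889.1+229)/ 7), ((-20.044167*6)+26)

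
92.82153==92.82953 False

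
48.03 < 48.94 True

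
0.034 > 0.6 False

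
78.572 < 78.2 False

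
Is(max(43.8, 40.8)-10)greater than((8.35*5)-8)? Yes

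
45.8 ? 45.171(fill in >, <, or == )>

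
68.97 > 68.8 True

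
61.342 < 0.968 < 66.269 False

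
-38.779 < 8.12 True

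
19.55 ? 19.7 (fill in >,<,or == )<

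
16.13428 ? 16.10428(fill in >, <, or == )>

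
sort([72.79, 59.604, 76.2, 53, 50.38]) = [50.38, 53, 59.604, 72.79, 76.2]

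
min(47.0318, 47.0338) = 47.0318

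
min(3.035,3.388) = 3.035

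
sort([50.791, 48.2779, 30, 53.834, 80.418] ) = [30, 48.2779, 50.791, 53.834, 80.418]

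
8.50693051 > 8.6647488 False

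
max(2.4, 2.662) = 2.662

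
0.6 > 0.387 True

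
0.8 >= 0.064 True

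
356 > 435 False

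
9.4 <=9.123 False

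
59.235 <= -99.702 False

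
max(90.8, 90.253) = 90.8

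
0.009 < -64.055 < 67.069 False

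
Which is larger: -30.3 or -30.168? -30.168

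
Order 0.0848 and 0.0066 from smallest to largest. 0.0066, 0.0848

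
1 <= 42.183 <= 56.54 True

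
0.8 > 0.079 True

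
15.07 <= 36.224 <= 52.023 True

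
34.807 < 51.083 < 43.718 False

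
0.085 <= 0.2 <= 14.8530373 True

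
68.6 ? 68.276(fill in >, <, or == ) >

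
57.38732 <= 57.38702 False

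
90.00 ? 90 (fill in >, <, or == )==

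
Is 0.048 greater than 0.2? No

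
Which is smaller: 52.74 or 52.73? 52.73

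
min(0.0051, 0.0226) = 0.0051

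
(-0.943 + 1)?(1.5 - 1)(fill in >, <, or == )<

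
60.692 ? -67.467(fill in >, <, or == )>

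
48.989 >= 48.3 True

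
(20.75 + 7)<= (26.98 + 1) True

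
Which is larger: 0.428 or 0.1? 0.428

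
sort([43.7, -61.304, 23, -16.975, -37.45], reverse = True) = [43.7, 23, -16.975, -37.45, -61.304]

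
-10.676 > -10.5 False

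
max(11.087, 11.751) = 11.751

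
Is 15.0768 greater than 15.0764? Yes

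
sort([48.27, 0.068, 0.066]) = [0.066, 0.068, 48.27]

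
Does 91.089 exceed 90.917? Yes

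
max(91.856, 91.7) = 91.856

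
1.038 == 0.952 False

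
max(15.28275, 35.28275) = 35.28275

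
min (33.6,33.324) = 33.324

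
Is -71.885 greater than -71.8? No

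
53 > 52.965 True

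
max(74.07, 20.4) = 74.07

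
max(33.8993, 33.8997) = 33.8997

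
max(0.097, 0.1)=0.1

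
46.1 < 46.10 False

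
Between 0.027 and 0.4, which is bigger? 0.4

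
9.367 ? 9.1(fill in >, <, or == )>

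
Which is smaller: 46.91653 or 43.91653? 43.91653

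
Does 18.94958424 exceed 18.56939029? Yes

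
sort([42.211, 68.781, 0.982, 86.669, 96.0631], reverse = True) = [96.0631, 86.669, 68.781, 42.211, 0.982]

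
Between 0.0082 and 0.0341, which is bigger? 0.0341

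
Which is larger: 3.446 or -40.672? 3.446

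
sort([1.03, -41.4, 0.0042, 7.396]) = [-41.4, 0.0042, 1.03, 7.396]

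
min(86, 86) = 86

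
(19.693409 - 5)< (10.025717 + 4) False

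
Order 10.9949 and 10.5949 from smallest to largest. 10.5949, 10.9949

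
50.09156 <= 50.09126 False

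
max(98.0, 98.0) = 98.0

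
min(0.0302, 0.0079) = 0.0079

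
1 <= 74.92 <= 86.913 True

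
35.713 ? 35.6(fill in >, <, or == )>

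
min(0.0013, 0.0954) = 0.0013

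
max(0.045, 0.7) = 0.7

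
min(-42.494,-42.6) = -42.6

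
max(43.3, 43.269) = 43.3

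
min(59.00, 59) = 59.00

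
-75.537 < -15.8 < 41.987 True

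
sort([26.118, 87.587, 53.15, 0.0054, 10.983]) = [0.0054, 10.983, 26.118, 53.15, 87.587]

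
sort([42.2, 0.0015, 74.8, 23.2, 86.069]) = [0.0015, 23.2, 42.2, 74.8, 86.069]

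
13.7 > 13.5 True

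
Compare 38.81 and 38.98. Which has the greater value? 38.98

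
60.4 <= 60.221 False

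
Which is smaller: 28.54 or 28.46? 28.46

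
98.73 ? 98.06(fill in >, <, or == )>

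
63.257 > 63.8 False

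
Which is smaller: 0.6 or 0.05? 0.05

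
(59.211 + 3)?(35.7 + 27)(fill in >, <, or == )<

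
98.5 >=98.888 False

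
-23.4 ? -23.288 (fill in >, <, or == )<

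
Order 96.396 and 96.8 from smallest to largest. 96.396, 96.8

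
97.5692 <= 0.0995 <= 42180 False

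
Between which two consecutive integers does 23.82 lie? 23 and 24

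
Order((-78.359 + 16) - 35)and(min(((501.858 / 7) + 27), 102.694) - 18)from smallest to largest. ((-78.359 + 16) - 35), (min(((501.858 / 7) + 27), 102.694) - 18)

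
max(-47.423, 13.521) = 13.521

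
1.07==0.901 False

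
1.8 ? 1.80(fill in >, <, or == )==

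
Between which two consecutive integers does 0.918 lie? 0 and 1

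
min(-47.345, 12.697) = -47.345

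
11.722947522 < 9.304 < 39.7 False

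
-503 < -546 False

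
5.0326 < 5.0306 False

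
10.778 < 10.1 False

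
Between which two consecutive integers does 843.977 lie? 843 and 844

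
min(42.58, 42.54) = 42.54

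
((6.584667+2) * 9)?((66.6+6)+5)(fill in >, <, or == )<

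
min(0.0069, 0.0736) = 0.0069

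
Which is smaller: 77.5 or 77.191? 77.191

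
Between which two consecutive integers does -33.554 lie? -34 and -33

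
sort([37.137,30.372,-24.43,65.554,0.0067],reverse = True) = [65.554,37.137,30.372,0.0067,-24.43]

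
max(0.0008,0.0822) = 0.0822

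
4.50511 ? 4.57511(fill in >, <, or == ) <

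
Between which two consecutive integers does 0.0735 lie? 0 and 1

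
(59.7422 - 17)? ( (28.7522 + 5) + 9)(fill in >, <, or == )<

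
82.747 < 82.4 False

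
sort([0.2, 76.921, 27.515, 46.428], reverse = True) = [76.921, 46.428, 27.515, 0.2]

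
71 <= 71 True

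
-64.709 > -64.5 False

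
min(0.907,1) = 0.907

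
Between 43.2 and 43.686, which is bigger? 43.686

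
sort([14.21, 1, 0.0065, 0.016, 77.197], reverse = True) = [77.197, 14.21, 1, 0.016, 0.0065]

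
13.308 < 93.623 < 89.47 False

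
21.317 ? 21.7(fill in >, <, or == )<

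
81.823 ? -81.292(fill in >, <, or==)>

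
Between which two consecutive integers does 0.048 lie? 0 and 1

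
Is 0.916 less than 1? Yes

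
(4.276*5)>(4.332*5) False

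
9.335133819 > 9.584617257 False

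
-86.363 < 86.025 True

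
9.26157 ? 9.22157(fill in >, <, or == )>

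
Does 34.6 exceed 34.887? No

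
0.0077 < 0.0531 True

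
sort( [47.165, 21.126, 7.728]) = [7.728, 21.126, 47.165]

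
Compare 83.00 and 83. They are equal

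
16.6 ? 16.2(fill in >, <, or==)>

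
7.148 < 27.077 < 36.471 True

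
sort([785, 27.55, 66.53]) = [27.55, 66.53, 785]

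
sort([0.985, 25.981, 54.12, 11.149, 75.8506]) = [0.985, 11.149, 25.981, 54.12, 75.8506]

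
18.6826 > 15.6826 True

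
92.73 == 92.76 False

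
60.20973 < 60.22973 True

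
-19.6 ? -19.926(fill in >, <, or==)>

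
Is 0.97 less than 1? Yes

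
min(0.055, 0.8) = 0.055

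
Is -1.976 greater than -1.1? No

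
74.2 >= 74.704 False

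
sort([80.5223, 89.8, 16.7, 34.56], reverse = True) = [89.8, 80.5223, 34.56, 16.7]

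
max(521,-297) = 521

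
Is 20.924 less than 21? Yes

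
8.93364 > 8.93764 False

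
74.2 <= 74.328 True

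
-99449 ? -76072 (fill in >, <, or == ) <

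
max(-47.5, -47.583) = -47.5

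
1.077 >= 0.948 True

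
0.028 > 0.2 False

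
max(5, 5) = 5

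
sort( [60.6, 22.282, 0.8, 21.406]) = [0.8, 21.406, 22.282, 60.6]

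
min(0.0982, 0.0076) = 0.0076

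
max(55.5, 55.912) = 55.912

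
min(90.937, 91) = 90.937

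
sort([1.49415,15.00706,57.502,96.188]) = [1.49415,15.00706,57.502,96.188]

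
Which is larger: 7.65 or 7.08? 7.65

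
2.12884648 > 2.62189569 False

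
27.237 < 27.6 True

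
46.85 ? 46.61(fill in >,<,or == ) >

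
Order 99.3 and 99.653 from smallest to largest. 99.3, 99.653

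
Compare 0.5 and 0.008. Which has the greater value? 0.5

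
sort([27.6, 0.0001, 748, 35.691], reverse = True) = [748, 35.691, 27.6, 0.0001]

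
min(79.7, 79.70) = 79.7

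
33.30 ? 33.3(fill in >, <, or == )==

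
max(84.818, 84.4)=84.818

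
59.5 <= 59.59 True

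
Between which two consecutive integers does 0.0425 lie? 0 and 1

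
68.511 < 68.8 True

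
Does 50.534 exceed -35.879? Yes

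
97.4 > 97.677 False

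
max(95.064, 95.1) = 95.1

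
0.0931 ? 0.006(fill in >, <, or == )>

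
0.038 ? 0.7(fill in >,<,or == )<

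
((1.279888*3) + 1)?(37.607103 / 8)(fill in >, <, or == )>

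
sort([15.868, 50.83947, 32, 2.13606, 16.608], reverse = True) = [50.83947, 32, 16.608, 15.868, 2.13606]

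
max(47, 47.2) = 47.2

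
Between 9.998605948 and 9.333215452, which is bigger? 9.998605948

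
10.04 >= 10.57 False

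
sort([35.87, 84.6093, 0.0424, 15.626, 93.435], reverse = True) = [93.435, 84.6093, 35.87, 15.626, 0.0424]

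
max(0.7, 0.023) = 0.7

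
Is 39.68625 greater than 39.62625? Yes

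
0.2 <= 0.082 False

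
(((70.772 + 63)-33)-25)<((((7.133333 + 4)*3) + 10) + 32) False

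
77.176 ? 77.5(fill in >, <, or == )<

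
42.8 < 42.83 True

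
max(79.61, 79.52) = 79.61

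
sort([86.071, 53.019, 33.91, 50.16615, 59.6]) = [33.91, 50.16615, 53.019, 59.6, 86.071]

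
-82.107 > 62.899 False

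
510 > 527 False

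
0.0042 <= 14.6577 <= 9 False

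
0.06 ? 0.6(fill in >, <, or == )<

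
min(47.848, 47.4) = 47.4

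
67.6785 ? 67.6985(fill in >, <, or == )<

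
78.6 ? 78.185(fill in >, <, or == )>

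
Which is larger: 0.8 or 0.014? 0.8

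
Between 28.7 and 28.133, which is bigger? 28.7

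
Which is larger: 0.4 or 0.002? 0.4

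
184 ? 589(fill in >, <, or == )<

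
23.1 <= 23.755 True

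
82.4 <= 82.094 False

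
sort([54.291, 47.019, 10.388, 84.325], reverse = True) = [84.325, 54.291, 47.019, 10.388]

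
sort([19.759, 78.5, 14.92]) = [14.92, 19.759, 78.5]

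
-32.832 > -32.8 False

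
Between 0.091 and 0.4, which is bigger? 0.4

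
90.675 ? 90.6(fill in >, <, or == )>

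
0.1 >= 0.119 False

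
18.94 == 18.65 False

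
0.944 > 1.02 False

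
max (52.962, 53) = 53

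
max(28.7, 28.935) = 28.935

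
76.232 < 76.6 True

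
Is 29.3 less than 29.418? Yes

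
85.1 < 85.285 True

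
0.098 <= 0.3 True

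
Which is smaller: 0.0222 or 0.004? 0.004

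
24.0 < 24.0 False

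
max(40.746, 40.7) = 40.746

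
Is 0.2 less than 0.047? No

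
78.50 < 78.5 False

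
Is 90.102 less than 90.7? Yes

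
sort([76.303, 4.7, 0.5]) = [0.5, 4.7, 76.303]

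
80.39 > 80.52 False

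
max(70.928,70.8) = 70.928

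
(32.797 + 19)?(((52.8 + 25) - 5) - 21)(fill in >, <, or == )<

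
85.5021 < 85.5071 True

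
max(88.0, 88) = 88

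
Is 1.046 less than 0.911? No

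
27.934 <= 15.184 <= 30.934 False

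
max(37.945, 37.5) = 37.945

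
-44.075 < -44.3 False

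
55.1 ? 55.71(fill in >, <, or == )<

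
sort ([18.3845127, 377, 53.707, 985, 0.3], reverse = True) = [985, 377, 53.707, 18.3845127, 0.3]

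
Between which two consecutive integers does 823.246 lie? 823 and 824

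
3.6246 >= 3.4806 True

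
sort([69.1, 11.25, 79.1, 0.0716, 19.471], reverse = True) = [79.1, 69.1, 19.471, 11.25, 0.0716]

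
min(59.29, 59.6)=59.29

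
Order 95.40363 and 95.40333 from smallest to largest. 95.40333, 95.40363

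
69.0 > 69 False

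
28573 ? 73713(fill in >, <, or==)<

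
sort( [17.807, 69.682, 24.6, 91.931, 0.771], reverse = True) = [91.931, 69.682, 24.6, 17.807, 0.771]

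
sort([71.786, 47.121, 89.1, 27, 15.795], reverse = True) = [89.1, 71.786, 47.121, 27, 15.795]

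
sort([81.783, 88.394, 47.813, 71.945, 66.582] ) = [47.813, 66.582, 71.945, 81.783, 88.394]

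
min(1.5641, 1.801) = 1.5641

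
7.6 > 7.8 False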